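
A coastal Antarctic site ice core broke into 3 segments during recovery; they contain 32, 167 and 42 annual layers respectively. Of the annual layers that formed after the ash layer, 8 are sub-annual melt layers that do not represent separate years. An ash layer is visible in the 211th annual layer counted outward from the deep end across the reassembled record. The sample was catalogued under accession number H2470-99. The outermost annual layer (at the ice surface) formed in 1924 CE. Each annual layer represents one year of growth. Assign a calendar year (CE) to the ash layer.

1902 CE

Total annual layers = 32 + 167 + 42 = 241.
Between annual layer 211 and the ice surface there are 241 − 211 = 30 annual layers.
Removing the 8 false annual layers leaves 30 − 8 = 22 true annual layers beyond the ash layer.
The annual layer at the ice surface is 1924 CE, so the ash layer dates to 1924 − 22 = 1902 CE.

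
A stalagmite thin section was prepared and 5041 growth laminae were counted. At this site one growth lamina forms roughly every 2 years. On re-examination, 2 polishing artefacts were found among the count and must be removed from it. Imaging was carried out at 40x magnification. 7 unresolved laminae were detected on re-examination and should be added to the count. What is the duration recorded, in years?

10092 yr

True growth lamina count = 5041 − 2 + 7 = 5046.
Multiplying by 2 years per growth lamina: 5046 × 2 = 10092 years.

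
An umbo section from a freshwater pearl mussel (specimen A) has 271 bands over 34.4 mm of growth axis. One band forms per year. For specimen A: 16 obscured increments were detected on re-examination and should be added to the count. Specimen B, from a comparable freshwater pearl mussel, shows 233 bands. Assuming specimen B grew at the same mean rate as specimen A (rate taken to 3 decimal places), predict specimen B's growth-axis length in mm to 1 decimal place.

Specimen A: after corrections the count is 271 + 16 = 287 bands.
A: Extension rate ≈ 34.4 / 287 = 0.120 mm/yr.
Length of B = 0.120 × 233 = 28.0 mm.

28.0 mm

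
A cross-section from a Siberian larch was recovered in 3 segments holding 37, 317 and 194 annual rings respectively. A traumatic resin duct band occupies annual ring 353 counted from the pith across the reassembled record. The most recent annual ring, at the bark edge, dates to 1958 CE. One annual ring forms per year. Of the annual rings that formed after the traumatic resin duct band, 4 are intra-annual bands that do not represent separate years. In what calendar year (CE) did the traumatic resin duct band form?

1767 CE

Total annual rings = 37 + 317 + 194 = 548.
548 − 353 = 195 annual rings lie beyond the traumatic resin duct band toward the bark edge.
Excluding 4 false annual rings: 195 − 4 = 191.
The annual ring at the bark edge is 1958 CE, so the traumatic resin duct band dates to 1958 − 191 = 1767 CE.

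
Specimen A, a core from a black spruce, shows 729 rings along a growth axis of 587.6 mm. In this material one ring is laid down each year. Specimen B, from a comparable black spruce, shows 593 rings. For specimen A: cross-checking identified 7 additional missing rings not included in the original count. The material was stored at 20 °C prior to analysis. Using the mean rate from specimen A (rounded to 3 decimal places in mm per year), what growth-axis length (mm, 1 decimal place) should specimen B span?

473.2 mm

Specimen A: correcting the raw count gives 729 + 7 = 736 true rings.
A: 587.6 mm over 736 years gives 587.6 / 736 ≈ 0.798 mm/year.
B's length ≈ 0.798 × 593 = 473.2 mm.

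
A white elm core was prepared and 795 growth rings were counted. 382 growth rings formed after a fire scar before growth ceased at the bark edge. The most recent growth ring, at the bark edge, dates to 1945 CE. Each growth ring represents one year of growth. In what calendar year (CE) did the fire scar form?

1563 CE

There are 382 growth rings younger than the fire scar.
Counting back 382 years from 1945 CE places the fire scar in 1945 − 382 = 1563 CE.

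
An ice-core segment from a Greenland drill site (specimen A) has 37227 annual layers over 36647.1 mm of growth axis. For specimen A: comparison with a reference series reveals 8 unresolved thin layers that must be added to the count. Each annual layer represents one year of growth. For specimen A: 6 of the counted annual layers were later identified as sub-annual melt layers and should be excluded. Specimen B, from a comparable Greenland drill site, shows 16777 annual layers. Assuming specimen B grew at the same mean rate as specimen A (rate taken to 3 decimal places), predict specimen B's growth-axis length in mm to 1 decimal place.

Specimen A: correcting the raw count gives 37227 − 6 + 8 = 37229 true annual layers.
A: Mean rate = 36647.1 mm / 37229 years ≈ 0.984 mm/yr.
For B, 0.984 mm/year × 16777 years = 16508.6 mm.

16508.6 mm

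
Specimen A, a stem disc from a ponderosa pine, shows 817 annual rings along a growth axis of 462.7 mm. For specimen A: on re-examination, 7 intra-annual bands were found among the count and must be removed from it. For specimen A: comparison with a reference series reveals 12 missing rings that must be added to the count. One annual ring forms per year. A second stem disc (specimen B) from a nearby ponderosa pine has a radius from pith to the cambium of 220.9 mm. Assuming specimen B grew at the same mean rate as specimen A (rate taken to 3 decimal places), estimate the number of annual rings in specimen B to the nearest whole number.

Specimen A: correcting the raw count gives 817 − 7 + 12 = 822 true annual rings.
A: Mean rate = 462.7 mm / 822 years ≈ 0.563 mm/yr.
B spans 220.9 / 0.563 = 392.36 years ≈ 392 annual rings.

392 annual rings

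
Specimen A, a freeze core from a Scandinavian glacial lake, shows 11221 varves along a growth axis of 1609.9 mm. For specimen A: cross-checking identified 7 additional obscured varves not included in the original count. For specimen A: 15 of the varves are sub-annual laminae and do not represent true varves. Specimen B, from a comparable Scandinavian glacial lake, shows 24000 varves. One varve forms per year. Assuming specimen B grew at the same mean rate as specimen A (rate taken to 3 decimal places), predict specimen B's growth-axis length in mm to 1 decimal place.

3456.0 mm

Specimen A: adjusted count: 11221 − 15 + 7 = 11213 varves.
A: 1609.9 mm over 11213 years gives 1609.9 / 11213 ≈ 0.144 mm/yr.
B's length ≈ 0.144 × 24000 = 3456.0 mm.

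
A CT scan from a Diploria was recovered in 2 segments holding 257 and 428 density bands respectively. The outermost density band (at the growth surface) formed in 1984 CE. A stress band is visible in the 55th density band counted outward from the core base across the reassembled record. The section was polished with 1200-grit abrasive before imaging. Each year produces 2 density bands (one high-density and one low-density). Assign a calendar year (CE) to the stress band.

1669 CE

Total density bands = 257 + 428 = 685.
Between density band 55 and the growth surface there are 685 − 55 = 630 density bands.
630 density bands at 2 per year is 630 / 2 = 315 years.
1984 − 315 = 1669 CE.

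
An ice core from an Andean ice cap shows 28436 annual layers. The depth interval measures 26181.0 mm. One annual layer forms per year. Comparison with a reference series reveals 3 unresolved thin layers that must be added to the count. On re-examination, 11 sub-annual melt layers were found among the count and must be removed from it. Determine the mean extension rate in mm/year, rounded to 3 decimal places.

Correcting the raw count gives 28436 − 11 + 3 = 28428 true annual layers.
Extension rate ≈ 26181.0 / 28428 = 0.921 mm/year.

0.921 mm/year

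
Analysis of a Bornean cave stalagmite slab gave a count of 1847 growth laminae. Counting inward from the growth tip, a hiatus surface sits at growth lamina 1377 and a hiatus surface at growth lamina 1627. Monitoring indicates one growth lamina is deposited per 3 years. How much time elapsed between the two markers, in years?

Separation: 1627 − 1377 = 250 growth laminae.
Multiplying by 3 years per growth lamina: 250 × 3 = 750 years.

750 yr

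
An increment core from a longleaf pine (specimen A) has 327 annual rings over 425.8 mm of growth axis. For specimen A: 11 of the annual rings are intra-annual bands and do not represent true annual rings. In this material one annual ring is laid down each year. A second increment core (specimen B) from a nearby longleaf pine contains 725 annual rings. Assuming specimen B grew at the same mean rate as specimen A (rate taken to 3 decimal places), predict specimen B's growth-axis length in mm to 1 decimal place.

976.6 mm

Specimen A: adjusted count: 327 − 11 = 316 annual rings.
A: Mean rate = 425.8 mm / 316 years ≈ 1.347 mm/year.
Length of B = 1.347 × 725 = 976.6 mm.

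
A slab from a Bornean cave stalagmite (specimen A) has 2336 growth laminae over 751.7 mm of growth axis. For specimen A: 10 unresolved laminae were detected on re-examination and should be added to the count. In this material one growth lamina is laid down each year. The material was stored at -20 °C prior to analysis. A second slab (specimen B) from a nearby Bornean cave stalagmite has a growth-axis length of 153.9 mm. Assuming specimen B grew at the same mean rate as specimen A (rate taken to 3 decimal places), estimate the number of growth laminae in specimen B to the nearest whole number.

481 growth laminae

Specimen A: correcting the raw count gives 2336 + 10 = 2346 true growth laminae.
A: 751.7 mm over 2346 years gives 751.7 / 2346 ≈ 0.320 mm/year.
For B, 153.9 / 0.320 = 480.94 years ≈ 481 growth laminae.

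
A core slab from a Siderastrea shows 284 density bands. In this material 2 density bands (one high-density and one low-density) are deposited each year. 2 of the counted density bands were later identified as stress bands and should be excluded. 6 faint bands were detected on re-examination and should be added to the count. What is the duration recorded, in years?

Adjusted count: 284 − 2 + 6 = 288 density bands.
Dividing by 2 density bands per year: 288 / 2 = 144 years.

144 years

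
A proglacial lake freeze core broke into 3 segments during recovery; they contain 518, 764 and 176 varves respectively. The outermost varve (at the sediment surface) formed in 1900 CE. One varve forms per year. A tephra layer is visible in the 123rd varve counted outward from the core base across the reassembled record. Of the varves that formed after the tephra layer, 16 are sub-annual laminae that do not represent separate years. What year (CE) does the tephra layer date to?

Total varves = 518 + 764 + 176 = 1458.
The tephra layer sits at varve 123 from the core base, so 1458 − 123 = 1335 varves formed after it.
Excluding 16 false varves: 1335 − 16 = 1319.
Counting back 1319 years from 1900 CE places the tephra layer in 1900 − 1319 = 581 CE.

581 CE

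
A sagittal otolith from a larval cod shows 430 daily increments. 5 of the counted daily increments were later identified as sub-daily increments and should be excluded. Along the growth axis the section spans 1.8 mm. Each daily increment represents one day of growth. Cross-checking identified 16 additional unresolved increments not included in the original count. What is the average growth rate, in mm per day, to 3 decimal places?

Adjusted count: 430 − 5 + 16 = 441 daily increments.
Extension rate ≈ 1.8 / 441 = 0.004 mm per day.

0.004 mm per day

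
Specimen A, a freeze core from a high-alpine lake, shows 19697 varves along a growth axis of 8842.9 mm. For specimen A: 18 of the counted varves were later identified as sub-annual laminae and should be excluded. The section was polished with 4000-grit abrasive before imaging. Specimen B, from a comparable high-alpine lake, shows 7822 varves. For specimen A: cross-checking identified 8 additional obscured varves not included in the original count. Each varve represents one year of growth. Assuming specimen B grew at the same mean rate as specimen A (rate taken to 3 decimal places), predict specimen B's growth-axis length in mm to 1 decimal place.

Specimen A: correcting the raw count gives 19697 − 18 + 8 = 19687 true varves.
A: Extension rate ≈ 8842.9 / 19687 = 0.449 mm/yr.
B's length ≈ 0.449 × 7822 = 3512.1 mm.

3512.1 mm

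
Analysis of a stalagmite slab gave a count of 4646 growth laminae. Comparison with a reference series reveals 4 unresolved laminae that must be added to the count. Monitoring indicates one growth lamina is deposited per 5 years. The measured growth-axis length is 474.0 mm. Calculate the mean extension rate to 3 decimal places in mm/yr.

Correcting the raw count gives 4646 + 4 = 4650 true growth laminae.
At 5 years per growth lamina, 4650 × 5 = 23250 years.
Mean rate = 474.0 mm / 23250 years ≈ 0.020 mm/yr.

0.020 mm/yr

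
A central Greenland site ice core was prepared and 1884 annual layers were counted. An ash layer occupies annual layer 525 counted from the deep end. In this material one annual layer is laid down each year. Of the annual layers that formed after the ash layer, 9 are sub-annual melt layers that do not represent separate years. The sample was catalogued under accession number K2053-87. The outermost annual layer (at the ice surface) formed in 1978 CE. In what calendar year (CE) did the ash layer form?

628 CE

The ash layer sits at annual layer 525 from the deep end, so 1884 − 525 = 1359 annual layers formed after it.
1359 − 9 false = 1350 true annual layers after the ash layer.
Counting back 1350 years from 1978 CE places the ash layer in 1978 − 1350 = 628 CE.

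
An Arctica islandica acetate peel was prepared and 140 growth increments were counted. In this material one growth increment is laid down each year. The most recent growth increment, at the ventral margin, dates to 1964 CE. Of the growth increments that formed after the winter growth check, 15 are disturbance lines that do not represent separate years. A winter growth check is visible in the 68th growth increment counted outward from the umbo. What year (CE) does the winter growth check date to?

The winter growth check sits at growth increment 68 from the umbo, so 140 − 68 = 72 growth increments formed after it.
Excluding 15 false growth increments: 72 − 15 = 57.
The growth increment at the ventral margin is 1964 CE, so the winter growth check dates to 1964 − 57 = 1907 CE.

1907 CE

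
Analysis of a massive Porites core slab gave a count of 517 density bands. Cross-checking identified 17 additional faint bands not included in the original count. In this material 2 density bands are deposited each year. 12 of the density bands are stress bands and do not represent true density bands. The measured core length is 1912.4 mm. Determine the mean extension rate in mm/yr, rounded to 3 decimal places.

Adjusted count: 517 − 12 + 17 = 522 density bands.
With 2 density bands per year, 522 / 2 = 261 years.
1912.4 mm over 261 years gives 1912.4 / 261 ≈ 7.327 mm/yr.

7.327 mm/yr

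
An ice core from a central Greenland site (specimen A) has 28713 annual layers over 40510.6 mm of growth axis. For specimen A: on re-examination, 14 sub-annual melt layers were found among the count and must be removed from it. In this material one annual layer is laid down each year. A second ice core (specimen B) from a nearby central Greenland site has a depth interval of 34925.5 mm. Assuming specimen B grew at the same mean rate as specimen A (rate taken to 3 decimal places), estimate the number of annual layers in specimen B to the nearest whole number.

Specimen A: after corrections the count is 28713 − 14 = 28699 annual layers.
A: 40510.6 mm over 28699 years gives 40510.6 / 28699 ≈ 1.412 mm/yr.
B spans 34925.5 / 1.412 = 24734.77 years ≈ 24735 annual layers.

24735 annual layers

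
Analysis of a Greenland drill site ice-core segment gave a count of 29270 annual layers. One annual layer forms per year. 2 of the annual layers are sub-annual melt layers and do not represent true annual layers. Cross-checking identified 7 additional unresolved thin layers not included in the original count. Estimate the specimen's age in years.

Adjusted count: 29270 − 2 + 7 = 29275 annual layers.
One annual layer per year makes the duration 29275 years.

29275 yr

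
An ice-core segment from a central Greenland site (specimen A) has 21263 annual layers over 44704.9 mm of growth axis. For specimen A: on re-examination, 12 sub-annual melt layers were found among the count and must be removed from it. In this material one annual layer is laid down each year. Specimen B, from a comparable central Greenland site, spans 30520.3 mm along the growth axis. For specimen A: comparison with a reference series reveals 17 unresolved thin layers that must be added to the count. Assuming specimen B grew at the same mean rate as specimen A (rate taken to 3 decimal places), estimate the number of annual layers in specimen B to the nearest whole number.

Specimen A: after corrections the count is 21263 − 12 + 17 = 21268 annual layers.
A: 44704.9 mm over 21268 years gives 44704.9 / 21268 ≈ 2.102 mm/year.
For B, 30520.3 / 2.102 = 14519.65 years ≈ 14520 annual layers.

14520 annual layers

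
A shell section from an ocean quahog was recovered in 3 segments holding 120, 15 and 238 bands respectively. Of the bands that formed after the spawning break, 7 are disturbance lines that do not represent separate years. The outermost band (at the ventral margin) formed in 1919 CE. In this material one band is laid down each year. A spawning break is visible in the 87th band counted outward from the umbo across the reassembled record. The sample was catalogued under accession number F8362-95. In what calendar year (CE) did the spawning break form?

1640 CE

Total bands = 120 + 15 + 238 = 373.
373 − 87 = 286 bands lie beyond the spawning break toward the ventral margin.
Removing the 7 false bands leaves 286 − 7 = 279 true bands beyond the spawning break.
The band at the ventral margin is 1919 CE, so the spawning break dates to 1919 − 279 = 1640 CE.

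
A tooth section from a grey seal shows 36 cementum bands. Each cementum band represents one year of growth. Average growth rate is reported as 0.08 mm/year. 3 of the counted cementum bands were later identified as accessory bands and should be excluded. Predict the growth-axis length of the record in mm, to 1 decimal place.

True cementum band count = 36 − 3 = 33.
Predicted length = 0.08 mm/year × 33 years = 2.6 mm.

2.6 mm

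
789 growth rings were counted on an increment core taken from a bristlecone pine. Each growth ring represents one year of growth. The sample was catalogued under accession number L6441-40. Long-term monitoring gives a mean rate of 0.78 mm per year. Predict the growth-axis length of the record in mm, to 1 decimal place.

615.4 mm

The record spans 789 years at 0.78 mm per year.
Predicted length = 0.78 mm/year × 789 years = 615.4 mm.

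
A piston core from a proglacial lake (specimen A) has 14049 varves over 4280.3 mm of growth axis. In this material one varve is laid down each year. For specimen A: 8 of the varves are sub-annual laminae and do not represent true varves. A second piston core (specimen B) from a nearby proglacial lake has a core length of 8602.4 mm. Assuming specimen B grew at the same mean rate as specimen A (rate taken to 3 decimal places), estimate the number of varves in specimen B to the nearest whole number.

Specimen A: true varve count = 14049 − 8 = 14041.
A: 4280.3 mm over 14041 years gives 4280.3 / 14041 ≈ 0.305 mm/yr.
B spans 8602.4 / 0.305 = 28204.59 years ≈ 28205 varves.

28205 varves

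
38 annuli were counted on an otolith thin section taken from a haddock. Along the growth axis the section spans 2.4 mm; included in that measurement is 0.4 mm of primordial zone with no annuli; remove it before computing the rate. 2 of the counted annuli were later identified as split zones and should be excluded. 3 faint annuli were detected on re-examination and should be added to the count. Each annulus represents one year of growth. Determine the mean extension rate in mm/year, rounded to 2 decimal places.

0.05 mm/year

After corrections the count is 38 − 2 + 3 = 39 annuli.
Net length = 2.4 − 0.4 = 2.0 mm.
2.0 mm over 39 years gives 2.0 / 39 ≈ 0.05 mm/year.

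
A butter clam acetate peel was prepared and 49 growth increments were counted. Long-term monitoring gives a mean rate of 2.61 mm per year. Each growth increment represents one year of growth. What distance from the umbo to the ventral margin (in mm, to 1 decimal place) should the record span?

127.9 mm

The record spans 49 years at 2.61 mm per year.
Length ≈ 2.61 × 49 = 127.9 mm.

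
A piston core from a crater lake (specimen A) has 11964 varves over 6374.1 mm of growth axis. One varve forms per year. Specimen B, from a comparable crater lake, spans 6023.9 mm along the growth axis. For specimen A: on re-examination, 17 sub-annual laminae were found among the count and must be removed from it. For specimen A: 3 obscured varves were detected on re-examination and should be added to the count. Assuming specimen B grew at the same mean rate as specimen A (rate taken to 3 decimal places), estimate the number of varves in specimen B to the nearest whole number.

11302 varves

Specimen A: correcting the raw count gives 11964 − 17 + 3 = 11950 true varves.
A: Extension rate ≈ 6374.1 / 11950 = 0.533 mm/year.
Specimen B: 6023.9 mm / 0.533 mm per year = 11301.88 years ≈ 11302 varves.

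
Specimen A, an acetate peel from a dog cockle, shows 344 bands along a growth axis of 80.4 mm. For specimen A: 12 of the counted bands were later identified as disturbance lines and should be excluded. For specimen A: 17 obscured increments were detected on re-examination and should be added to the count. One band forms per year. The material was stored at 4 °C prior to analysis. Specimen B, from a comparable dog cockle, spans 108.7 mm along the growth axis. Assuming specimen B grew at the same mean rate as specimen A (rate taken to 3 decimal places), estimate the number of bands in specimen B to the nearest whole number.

Specimen A: true band count = 344 − 12 + 17 = 349.
A: Extension rate ≈ 80.4 / 349 = 0.230 mm/year.
For B, 108.7 / 0.230 = 472.61 years ≈ 473 bands.

473 bands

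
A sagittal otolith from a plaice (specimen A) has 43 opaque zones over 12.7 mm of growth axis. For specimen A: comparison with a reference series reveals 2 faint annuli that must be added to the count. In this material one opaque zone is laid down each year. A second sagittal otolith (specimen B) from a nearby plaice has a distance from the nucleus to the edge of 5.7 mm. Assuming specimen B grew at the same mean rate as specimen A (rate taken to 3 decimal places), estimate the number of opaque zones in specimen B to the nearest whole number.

Specimen A: true opaque zone count = 43 + 2 = 45.
A: Mean rate = 12.7 mm / 45 years ≈ 0.282 mm/yr.
Specimen B: 5.7 mm / 0.282 mm per year = 20.21 years ≈ 20 opaque zones.

20 opaque zones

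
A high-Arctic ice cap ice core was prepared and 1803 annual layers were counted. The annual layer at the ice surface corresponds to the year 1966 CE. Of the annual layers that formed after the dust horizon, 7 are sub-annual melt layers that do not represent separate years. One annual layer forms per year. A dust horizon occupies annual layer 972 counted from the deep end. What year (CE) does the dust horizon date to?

1142 CE

1803 − 972 = 831 annual layers lie beyond the dust horizon toward the ice surface.
Removing the 7 false annual layers leaves 831 − 7 = 824 true annual layers beyond the dust horizon.
The annual layer at the ice surface is 1966 CE, so the dust horizon dates to 1966 − 824 = 1142 CE.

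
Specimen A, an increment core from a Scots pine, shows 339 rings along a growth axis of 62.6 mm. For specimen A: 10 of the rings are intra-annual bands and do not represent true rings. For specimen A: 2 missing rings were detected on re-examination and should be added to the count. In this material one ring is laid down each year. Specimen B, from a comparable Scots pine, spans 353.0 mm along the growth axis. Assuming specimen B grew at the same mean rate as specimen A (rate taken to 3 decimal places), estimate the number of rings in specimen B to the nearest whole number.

Specimen A: after corrections the count is 339 − 10 + 2 = 331 rings.
A: Mean rate = 62.6 mm / 331 years ≈ 0.189 mm/yr.
B spans 353.0 / 0.189 = 1867.72 years ≈ 1868 rings.

1868 rings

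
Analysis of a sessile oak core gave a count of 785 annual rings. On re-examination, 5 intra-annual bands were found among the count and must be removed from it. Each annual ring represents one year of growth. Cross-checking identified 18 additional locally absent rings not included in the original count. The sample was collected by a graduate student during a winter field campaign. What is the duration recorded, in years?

Correcting the raw count gives 785 − 5 + 18 = 798 true annual rings.
With a one-to-one annual ring periodicity this is 798 years.

798 years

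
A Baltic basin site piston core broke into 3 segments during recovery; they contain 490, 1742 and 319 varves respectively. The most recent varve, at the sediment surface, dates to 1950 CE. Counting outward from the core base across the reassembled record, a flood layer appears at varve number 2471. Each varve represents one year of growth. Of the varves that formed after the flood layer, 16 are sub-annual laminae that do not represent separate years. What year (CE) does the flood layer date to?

1886 CE

Total varves = 490 + 1742 + 319 = 2551.
2551 − 2471 = 80 varves lie beyond the flood layer toward the sediment surface.
80 − 16 false = 64 true varves after the flood layer.
Counting back 64 years from 1950 CE places the flood layer in 1950 − 64 = 1886 CE.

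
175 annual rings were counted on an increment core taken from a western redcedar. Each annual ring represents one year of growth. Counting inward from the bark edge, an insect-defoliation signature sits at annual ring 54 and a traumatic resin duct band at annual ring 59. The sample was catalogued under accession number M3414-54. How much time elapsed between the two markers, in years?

5 years

59 − 54 = 5 annual rings lie between the two events.
At one annual ring per year, 5 years elapsed between them.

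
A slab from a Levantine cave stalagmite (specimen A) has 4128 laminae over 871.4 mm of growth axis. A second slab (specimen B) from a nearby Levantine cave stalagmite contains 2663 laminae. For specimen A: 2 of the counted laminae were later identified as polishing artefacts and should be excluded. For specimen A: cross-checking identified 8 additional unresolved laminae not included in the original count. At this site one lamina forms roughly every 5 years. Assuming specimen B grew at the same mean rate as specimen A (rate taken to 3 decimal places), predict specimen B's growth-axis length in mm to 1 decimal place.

559.2 mm

Specimen A: after corrections the count is 4128 − 2 + 8 = 4134 laminae.
Specimen A: at 5 years per lamina, 4134 × 5 = 20670 years.
A: 871.4 mm over 20670 years gives 871.4 / 20670 ≈ 0.042 mm/year.
Specimen B: at 5 years per lamina, 2663 × 5 = 13315 years. B's length ≈ 0.042 × 13315 = 559.2 mm.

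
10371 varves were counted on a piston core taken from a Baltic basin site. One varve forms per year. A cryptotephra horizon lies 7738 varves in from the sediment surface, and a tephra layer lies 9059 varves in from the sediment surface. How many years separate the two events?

Separation: 9059 − 7738 = 1321 varves.
That is 1321 years at one varve per year.

1321 yr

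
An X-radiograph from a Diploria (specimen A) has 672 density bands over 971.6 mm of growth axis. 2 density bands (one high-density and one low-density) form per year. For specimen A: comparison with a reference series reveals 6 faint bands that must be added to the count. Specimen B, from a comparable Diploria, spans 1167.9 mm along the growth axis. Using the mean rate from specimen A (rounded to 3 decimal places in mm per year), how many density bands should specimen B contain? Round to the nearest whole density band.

815 density bands

Specimen A: true density band count = 672 + 6 = 678.
Specimen A: dividing by 2 density bands per year: 678 / 2 = 339 years.
A: Extension rate ≈ 971.6 / 339 = 2.866 mm/year.
B spans 1167.9 / 2.866 = 407.50 years; at 2 density bands per year that is 407.50 × 2 ≈ 815 density bands.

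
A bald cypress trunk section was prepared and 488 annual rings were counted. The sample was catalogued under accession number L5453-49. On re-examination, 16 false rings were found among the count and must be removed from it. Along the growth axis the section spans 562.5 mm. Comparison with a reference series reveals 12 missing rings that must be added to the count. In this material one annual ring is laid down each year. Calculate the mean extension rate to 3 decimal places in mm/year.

1.162 mm/year

After corrections the count is 488 − 16 + 12 = 484 annual rings.
Extension rate ≈ 562.5 / 484 = 1.162 mm/year.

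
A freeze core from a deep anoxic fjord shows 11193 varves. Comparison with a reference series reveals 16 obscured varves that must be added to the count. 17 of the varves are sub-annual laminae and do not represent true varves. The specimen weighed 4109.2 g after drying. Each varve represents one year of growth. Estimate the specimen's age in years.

11192 yr

True varve count = 11193 − 17 + 16 = 11192.
One varve per year makes the duration 11192 years.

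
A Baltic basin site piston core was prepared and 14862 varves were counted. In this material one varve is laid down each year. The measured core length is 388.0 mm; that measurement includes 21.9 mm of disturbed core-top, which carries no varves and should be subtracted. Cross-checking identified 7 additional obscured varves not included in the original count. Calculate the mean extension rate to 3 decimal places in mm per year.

Correcting the raw count gives 14862 + 7 = 14869 true varves.
Net length = 388.0 − 21.9 = 366.1 mm.
Mean rate = 366.1 mm / 14869 years ≈ 0.025 mm per year.

0.025 mm per year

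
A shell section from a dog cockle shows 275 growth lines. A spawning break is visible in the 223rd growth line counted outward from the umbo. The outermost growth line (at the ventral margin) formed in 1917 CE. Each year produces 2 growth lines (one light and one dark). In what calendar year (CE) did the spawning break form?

Between growth line 223 and the ventral margin there are 275 − 223 = 52 growth lines.
With 2 growth lines per year, 52 / 2 = 26 years.
1917 − 26 = 1891 CE.

1891 CE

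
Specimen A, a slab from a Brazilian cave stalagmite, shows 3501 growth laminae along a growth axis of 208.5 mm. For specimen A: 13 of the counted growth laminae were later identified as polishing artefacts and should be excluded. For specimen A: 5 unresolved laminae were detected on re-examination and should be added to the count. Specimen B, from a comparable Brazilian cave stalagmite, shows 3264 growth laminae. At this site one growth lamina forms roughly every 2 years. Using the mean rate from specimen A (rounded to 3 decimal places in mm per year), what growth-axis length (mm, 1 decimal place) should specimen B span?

Specimen A: adjusted count: 3501 − 13 + 5 = 3493 growth laminae.
Specimen A: 3493 growth laminae at 2 years each span 3493 × 2 = 6986 years.
A: Mean rate = 208.5 mm / 6986 years ≈ 0.030 mm/yr.
Specimen B: at 2 years per growth lamina, 3264 × 2 = 6528 years. For B, 0.030 mm/year × 6528 years = 195.8 mm.

195.8 mm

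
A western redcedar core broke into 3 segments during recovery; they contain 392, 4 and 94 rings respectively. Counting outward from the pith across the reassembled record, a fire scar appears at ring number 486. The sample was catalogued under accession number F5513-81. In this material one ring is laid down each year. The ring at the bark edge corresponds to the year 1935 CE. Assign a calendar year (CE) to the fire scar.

Total rings = 392 + 4 + 94 = 490.
490 − 486 = 4 rings lie beyond the fire scar toward the bark edge.
Counting back 4 years from 1935 CE places the fire scar in 1935 − 4 = 1931 CE.

1931 CE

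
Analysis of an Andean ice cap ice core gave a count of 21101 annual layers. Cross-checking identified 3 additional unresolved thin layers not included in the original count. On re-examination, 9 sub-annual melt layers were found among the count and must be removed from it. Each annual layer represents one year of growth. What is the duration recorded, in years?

After corrections the count is 21101 − 9 + 3 = 21095 annual layers.
One annual layer per year makes the duration 21095 years.

21095 yr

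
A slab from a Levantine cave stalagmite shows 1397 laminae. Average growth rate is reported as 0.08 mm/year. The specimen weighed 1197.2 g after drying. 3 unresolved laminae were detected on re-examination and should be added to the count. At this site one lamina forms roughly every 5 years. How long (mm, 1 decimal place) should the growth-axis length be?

560.0 mm

True lamina count = 1397 + 3 = 1400.
Multiplying by 5 years per lamina: 1400 × 5 = 7000 years.
Length ≈ 0.08 × 7000 = 560.0 mm.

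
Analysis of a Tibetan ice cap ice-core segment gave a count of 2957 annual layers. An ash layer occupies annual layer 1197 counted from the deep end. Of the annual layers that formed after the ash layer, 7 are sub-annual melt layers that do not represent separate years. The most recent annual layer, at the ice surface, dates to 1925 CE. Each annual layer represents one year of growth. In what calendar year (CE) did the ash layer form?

172 CE

The ash layer sits at annual layer 1197 from the deep end, so 2957 − 1197 = 1760 annual layers formed after it.
Removing the 7 false annual layers leaves 1760 − 7 = 1753 true annual layers beyond the ash layer.
1925 − 1753 = 172 CE.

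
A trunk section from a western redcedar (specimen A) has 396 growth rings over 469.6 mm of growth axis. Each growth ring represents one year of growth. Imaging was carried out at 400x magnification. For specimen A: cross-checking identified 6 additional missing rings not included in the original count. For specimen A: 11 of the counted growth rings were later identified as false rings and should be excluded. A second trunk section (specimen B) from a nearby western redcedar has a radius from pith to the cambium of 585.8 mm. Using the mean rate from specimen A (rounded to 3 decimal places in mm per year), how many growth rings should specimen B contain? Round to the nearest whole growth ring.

Specimen A: after corrections the count is 396 − 11 + 6 = 391 growth rings.
A: Extension rate ≈ 469.6 / 391 = 1.201 mm/yr.
Specimen B: 585.8 mm / 1.201 mm per year = 487.76 years ≈ 488 growth rings.

488 growth rings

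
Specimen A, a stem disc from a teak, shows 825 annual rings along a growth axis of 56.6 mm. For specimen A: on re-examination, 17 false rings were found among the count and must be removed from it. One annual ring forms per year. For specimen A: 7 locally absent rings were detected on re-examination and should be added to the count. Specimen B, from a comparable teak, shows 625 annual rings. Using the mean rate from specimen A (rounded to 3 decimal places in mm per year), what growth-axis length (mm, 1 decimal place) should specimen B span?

Specimen A: after corrections the count is 825 − 17 + 7 = 815 annual rings.
A: 56.6 mm over 815 years gives 56.6 / 815 ≈ 0.069 mm per year.
For B, 0.069 mm/year × 625 years = 43.1 mm.

43.1 mm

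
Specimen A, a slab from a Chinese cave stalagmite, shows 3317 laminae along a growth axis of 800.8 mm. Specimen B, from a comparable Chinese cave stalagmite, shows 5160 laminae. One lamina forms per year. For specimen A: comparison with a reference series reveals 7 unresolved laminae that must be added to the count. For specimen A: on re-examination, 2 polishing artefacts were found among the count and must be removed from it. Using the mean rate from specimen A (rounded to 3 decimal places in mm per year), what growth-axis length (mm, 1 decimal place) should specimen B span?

Specimen A: true lamina count = 3317 − 2 + 7 = 3322.
A: 800.8 mm over 3322 years gives 800.8 / 3322 ≈ 0.241 mm per year.
B's length ≈ 0.241 × 5160 = 1243.6 mm.

1243.6 mm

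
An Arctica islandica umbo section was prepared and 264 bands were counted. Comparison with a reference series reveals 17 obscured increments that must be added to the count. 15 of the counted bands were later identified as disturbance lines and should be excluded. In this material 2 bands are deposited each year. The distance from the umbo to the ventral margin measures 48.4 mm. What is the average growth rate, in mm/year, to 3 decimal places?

After corrections the count is 264 − 15 + 17 = 266 bands.
266 bands at 2 per year is 266 / 2 = 133 years.
48.4 mm over 133 years gives 48.4 / 133 ≈ 0.364 mm/year.

0.364 mm/year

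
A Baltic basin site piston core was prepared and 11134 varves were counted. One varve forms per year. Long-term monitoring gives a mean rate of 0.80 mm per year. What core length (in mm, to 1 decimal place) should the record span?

11134 years of growth are recorded.
Length ≈ 0.80 × 11134 = 8907.2 mm.

8907.2 mm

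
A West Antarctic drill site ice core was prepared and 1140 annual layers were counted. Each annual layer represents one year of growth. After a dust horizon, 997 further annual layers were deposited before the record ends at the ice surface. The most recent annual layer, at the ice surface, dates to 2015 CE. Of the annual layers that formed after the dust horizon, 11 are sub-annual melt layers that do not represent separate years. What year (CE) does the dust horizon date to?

1029 CE

997 annual layers formed after the dust horizon.
997 − 11 false = 986 true annual layers after the dust horizon.
2015 − 986 = 1029 CE.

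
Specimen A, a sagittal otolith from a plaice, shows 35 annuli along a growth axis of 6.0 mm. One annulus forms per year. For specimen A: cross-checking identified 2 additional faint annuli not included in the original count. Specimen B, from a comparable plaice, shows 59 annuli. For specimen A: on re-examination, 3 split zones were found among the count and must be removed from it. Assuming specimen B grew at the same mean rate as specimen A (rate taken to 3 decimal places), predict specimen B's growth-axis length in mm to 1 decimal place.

10.4 mm

Specimen A: adjusted count: 35 − 3 + 2 = 34 annuli.
A: Mean rate = 6.0 mm / 34 years ≈ 0.176 mm/year.
For B, 0.176 mm/year × 59 years = 10.4 mm.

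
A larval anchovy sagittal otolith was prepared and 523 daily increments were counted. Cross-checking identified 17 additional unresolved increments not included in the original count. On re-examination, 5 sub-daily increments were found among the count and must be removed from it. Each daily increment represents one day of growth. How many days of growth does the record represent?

535 days

Adjusted count: 523 − 5 + 17 = 535 daily increments.
With a one-to-one daily increment periodicity this is 535 days.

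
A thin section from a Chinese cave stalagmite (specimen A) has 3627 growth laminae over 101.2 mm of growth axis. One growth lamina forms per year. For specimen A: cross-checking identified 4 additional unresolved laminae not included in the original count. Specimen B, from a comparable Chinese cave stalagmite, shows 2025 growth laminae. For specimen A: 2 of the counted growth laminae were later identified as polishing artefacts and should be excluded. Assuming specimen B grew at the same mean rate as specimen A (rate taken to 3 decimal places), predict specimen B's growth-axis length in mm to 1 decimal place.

Specimen A: after corrections the count is 3627 − 2 + 4 = 3629 growth laminae.
A: Mean rate = 101.2 mm / 3629 years ≈ 0.028 mm/yr.
For B, 0.028 mm/year × 2025 years = 56.7 mm.

56.7 mm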